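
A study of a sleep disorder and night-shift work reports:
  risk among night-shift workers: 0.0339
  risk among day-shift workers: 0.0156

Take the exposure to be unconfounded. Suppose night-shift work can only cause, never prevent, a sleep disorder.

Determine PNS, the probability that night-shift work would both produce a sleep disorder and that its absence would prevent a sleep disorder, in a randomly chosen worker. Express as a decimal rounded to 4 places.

PNS ≈ 0.0183

Let p₁ = 0.0339, p₀ = 0.0156.
Under exogeneity and monotonicity, PNS = p₁ − p₀.
PNS = 0.0339 − 0.0156 = 0.0183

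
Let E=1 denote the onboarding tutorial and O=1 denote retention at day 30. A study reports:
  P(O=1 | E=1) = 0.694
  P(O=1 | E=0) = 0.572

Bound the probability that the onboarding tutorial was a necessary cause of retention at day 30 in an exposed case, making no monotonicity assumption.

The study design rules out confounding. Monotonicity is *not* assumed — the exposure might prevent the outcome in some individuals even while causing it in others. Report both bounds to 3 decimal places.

Let p₁ = 0.694, p₀ = 0.572.
Under exogeneity alone the bounds on PN are max{0,(p₁−p₀)/p₁} ≤ PN ≤ min{1,(1−p₀)/p₁}.
  lower = (p₁ − p₀)/p₁ = 0.122 / 0.694 ≈ 0.1758
  upper = min{1, (1 − p₀)/p₁} = 0.428 / 0.694 ≈ 0.6167

0.176 ≤ PN ≤ 0.617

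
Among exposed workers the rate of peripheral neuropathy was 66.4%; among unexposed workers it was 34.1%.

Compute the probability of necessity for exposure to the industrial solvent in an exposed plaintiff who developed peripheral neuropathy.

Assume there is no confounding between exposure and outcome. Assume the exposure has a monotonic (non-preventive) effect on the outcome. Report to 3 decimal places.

PN ≈ 0.486

p₁ = 0.664, p₀ = 0.341.
Under exogeneity and monotonicity, PN = (p₁ − p₀) / p₁.
PN = (0.664 − 0.341) / 0.664 = 0.323 / 0.664 ≈ 0.4864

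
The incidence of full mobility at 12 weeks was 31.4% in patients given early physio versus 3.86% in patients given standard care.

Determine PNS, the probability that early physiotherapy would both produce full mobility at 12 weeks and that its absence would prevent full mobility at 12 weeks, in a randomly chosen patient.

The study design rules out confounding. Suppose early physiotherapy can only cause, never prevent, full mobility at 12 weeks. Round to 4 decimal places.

PNS ≈ 0.2754

p₁ = 0.314, p₀ = 0.0386.
Under exogeneity and monotonicity, PNS = p₁ − p₀.
PNS = 0.314 − 0.0386 = 0.2754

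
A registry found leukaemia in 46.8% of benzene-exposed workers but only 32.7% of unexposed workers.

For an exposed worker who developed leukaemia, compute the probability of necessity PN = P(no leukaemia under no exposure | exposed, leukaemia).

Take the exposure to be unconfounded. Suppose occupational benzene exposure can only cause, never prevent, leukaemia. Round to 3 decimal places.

PN ≈ 0.301

p₁ = 0.468, p₀ = 0.327.
Under exogeneity and monotonicity, PN = (p₁ − p₀) / p₁.
PN = (0.468 − 0.327) / 0.468 = 0.141 / 0.468 ≈ 0.3013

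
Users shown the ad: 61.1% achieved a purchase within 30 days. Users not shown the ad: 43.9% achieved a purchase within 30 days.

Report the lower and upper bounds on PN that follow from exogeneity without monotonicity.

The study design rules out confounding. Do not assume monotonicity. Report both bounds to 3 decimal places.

0.282 ≤ PN ≤ 0.918

p₁ = 0.611, p₀ = 0.439.
Under exogeneity alone the bounds on PN are max{0,(p₁−p₀)/p₁} ≤ PN ≤ min{1,(1−p₀)/p₁}.
  lower = (p₁ − p₀)/p₁ = 0.172 / 0.611 ≈ 0.2815
  upper = min{1, (1 − p₀)/p₁} = 0.561 / 0.611 ≈ 0.9182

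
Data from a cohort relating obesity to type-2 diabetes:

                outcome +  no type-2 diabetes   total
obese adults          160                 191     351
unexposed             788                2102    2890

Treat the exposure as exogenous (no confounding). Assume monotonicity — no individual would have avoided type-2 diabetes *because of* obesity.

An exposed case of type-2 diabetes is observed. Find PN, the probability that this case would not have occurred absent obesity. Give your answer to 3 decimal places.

p₁ = P(outcome | exposed) = 160/351 = 0.45584
p₀ = P(outcome | unexposed) = 788/2890 = 0.27266
Under exogeneity and monotonicity, PN = (p₁ − p₀)/p₁.
PN = (0.45584 − 0.27266) / 0.45584 ≈ 0.4018

PN ≈ 0.402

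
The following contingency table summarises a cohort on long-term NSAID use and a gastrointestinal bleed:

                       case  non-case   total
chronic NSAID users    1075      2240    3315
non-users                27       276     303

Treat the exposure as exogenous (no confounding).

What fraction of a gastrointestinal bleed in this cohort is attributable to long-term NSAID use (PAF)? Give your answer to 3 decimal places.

PAF ≈ 0.707

p₁ = P(outcome | exposed) = 1075/3315 = 0.32428
p₀ = P(outcome | unexposed) = 27/303 = 0.089109
Exposure prevalence π = 3315/3618 = 0.91625; overall risk P(Y=1) = 0.30459.
Under exogeneity, PAF = [P(Y=1) − p₀]/P(Y=1).
PAF = (0.30459 − 0.089109) / 0.30459 ≈ 0.7074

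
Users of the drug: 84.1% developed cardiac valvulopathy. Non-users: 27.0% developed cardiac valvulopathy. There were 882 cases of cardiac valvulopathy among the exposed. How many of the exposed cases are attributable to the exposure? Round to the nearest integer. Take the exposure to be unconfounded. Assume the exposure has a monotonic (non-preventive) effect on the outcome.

p₁ = 0.841, p₀ = 0.27.
PN = (p₁ − p₀)/p₁ = (0.841 − 0.27) / 0.841 ≈ 0.67895.
Attributable cases ≈ PN × (exposed cases) = 0.67895 × 882 ≈ 598.84.

about 599 cases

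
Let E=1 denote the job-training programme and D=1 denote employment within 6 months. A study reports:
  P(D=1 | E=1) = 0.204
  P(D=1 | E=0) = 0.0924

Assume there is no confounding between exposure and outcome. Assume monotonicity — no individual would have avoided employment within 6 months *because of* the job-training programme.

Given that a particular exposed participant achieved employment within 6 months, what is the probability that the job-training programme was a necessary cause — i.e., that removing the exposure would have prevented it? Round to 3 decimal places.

Let p₁ = 0.204, p₀ = 0.0924.
Under exogeneity and monotonicity, PN = (p₁ − p₀) / p₁.
PN = (0.204 − 0.0924) / 0.204 = 0.1116 / 0.204 ≈ 0.5471

PN ≈ 0.547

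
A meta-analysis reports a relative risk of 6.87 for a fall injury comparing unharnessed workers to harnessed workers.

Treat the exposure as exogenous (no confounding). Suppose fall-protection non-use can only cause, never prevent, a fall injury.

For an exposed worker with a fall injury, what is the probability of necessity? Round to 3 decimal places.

Under exogeneity and monotonicity, PN = (RR − 1) / RR = 1 − 1/RR.
PN = (6.87 − 1) / 6.87 = 5.87 / 6.87 ≈ 0.8544

PN ≈ 0.854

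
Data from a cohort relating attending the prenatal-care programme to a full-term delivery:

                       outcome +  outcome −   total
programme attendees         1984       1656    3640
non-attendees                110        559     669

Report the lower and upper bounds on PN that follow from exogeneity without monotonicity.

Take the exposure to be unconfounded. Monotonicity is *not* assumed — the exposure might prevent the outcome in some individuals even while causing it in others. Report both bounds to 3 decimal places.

0.698 ≤ PN ≤ 1.000

p₁ = P(outcome | exposed) = 1984/3640 = 0.54505
p₀ = P(outcome | unexposed) = 110/669 = 0.16442
Under exogeneity alone the bounds on PN are max{0,(p₁−p₀)/p₁} ≤ PN ≤ min{1,(1−p₀)/p₁}.
  lower = (p₁ − p₀)/p₁ = 0.38063 / 0.54505 ≈ 0.6983
  upper = min{1, (1 − p₀)/p₁} = 0.83558 / 0.54505 ≈ 1.5330 → capped at 1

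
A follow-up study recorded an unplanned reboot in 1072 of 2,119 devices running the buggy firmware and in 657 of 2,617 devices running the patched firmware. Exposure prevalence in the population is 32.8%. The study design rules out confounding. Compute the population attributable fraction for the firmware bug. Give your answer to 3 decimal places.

PAF ≈ 0.250

p₁ = P(outcome | exposed) = 1072/2119 = 0.5059
p₀ = P(outcome | unexposed) = 657/2617 = 0.25105
Overall risk P(Y=1) = π·p₁ + (1−π)·p₀ = 0.328×0.5059 + 0.672×0.25105 = 0.33464.
Under exogeneity, PAF = [P(Y=1) − p₀] / P(Y=1).
PAF = (0.33464 − 0.25105) / 0.33464 ≈ 0.2498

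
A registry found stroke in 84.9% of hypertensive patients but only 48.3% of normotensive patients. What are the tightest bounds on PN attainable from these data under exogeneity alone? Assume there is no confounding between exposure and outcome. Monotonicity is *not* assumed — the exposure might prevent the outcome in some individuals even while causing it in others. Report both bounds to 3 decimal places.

0.431 ≤ PN ≤ 0.609

p₁ = 0.849, p₀ = 0.483.
Under exogeneity alone the bounds on PN are max{0,(p₁−p₀)/p₁} ≤ PN ≤ min{1,(1−p₀)/p₁}.
  lower = (p₁ − p₀)/p₁ = 0.366 / 0.849 ≈ 0.4311
  upper = min{1, (1 − p₀)/p₁} = 0.517 / 0.849 ≈ 0.6090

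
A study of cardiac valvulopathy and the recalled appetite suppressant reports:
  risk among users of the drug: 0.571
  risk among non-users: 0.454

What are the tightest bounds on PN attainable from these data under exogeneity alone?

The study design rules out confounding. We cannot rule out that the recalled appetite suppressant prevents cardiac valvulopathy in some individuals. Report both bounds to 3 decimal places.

Let p₁ = 0.571, p₀ = 0.454.
Under exogeneity alone the bounds on PN are max{0,(p₁−p₀)/p₁} ≤ PN ≤ min{1,(1−p₀)/p₁}.
  lower = (p₁ − p₀)/p₁ = 0.117 / 0.571 ≈ 0.2049
  upper = min{1, (1 − p₀)/p₁} = 0.546 / 0.571 ≈ 0.9562

0.205 ≤ PN ≤ 0.956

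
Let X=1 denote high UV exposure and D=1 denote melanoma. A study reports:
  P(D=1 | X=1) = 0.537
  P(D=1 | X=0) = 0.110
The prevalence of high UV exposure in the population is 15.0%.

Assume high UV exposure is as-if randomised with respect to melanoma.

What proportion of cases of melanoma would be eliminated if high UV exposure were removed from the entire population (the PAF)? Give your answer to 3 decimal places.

PAF ≈ 0.368

Let p₁ = 0.537, p₀ = 0.11.
Overall risk P(Y=1) = π·p₁ + (1−π)·p₀ = 0.15×0.537 + 0.85×0.11 = 0.17405.
Under exogeneity, PAF = [P(Y=1) − p₀] / P(Y=1).
PAF = (0.17405 − 0.11) / 0.17405 ≈ 0.3680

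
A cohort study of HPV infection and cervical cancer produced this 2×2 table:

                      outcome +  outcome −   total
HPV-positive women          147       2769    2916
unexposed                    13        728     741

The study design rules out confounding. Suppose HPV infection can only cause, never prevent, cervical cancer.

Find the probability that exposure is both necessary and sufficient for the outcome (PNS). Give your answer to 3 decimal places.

PNS ≈ 0.033

p₁ = P(outcome | exposed) = 147/2916 = 0.050412
p₀ = P(outcome | unexposed) = 13/741 = 0.017544
Under exogeneity and monotonicity, PNS = p₁ − p₀.
PNS = 0.050412 − 0.017544 = 0.032868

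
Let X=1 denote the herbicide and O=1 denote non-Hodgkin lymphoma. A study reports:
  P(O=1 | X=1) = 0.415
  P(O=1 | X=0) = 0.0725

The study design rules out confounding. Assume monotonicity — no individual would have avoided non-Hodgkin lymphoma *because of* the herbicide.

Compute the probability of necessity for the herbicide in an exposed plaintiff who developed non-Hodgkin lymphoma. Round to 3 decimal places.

PN ≈ 0.825

Let p₁ = 0.415, p₀ = 0.0725.
Under exogeneity and monotonicity, PN = (p₁ − p₀) / p₁.
PN = (0.415 − 0.0725) / 0.415 = 0.3425 / 0.415 ≈ 0.8253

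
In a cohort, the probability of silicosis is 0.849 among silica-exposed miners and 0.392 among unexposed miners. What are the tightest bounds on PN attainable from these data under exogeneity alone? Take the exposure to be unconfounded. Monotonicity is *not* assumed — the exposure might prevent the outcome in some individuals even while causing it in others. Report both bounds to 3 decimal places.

Let p₁ = 0.849, p₀ = 0.392.
Under exogeneity alone the bounds on PN are max{0,(p₁−p₀)/p₁} ≤ PN ≤ min{1,(1−p₀)/p₁}.
  lower = (p₁ − p₀)/p₁ = 0.457 / 0.849 ≈ 0.5383
  upper = min{1, (1 − p₀)/p₁} = 0.608 / 0.849 ≈ 0.7161

0.538 ≤ PN ≤ 0.716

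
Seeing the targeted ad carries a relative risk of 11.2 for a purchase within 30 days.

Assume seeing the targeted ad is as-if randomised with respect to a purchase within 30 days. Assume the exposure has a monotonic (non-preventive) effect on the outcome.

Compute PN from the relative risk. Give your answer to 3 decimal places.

Under exogeneity and monotonicity, PN = (RR − 1) / RR = 1 − 1/RR.
PN = (11.2 − 1) / 11.2 = 10.2 / 11.2 ≈ 0.9107

PN ≈ 0.911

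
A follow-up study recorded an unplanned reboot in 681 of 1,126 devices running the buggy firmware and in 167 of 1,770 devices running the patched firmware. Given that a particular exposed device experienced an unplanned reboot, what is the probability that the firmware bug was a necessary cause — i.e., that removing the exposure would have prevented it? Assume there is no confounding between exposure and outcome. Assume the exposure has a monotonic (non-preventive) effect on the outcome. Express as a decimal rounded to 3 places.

p₁ = P(outcome | exposed) = 681/1126 = 0.6048
p₀ = P(outcome | unexposed) = 167/1770 = 0.09435
Under exogeneity and monotonicity, PN = (p₁ − p₀) / p₁.
PN = (0.6048 − 0.09435) / 0.6048 = 0.51045 / 0.6048 ≈ 0.8440

PN ≈ 0.844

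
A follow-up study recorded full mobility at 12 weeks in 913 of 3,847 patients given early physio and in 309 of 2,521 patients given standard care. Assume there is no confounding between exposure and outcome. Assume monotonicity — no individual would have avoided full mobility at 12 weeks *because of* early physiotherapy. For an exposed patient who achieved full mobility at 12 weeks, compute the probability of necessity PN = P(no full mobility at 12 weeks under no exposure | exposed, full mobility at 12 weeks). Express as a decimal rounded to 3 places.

PN ≈ 0.484

p₁ = P(outcome | exposed) = 913/3847 = 0.23733
p₀ = P(outcome | unexposed) = 309/2521 = 0.12257
Under exogeneity and monotonicity, PN = (p₁ − p₀) / p₁.
PN = (0.23733 − 0.12257) / 0.23733 = 0.11476 / 0.23733 ≈ 0.4835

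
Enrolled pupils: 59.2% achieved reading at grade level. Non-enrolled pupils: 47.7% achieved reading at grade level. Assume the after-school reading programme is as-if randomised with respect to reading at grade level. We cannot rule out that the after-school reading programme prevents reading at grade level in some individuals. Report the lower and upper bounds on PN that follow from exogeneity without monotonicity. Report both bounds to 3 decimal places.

0.194 ≤ PN ≤ 0.883

p₁ = 0.592, p₀ = 0.477.
Under exogeneity alone the bounds on PN are max{0,(p₁−p₀)/p₁} ≤ PN ≤ min{1,(1−p₀)/p₁}.
  lower = (p₁ − p₀)/p₁ = 0.115 / 0.592 ≈ 0.1943
  upper = min{1, (1 − p₀)/p₁} = 0.523 / 0.592 ≈ 0.8834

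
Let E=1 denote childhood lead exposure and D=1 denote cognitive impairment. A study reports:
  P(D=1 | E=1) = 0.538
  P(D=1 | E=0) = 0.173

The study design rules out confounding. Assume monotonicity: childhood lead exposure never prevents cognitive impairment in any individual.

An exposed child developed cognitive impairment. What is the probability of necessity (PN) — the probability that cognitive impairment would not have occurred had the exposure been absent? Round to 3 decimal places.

PN ≈ 0.678

Let p₁ = 0.538, p₀ = 0.173.
Under exogeneity and monotonicity, PN = (p₁ − p₀) / p₁.
PN = (0.538 − 0.173) / 0.538 = 0.365 / 0.538 ≈ 0.6784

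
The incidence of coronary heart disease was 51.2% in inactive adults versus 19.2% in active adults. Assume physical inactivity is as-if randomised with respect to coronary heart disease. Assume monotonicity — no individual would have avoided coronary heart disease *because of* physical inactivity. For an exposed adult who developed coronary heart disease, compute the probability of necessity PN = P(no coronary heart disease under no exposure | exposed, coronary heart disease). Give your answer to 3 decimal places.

PN ≈ 0.625

p₁ = 0.512, p₀ = 0.192.
Under exogeneity and monotonicity, PN = (p₁ − p₀) / p₁.
PN = (0.512 − 0.192) / 0.512 = 0.32 / 0.512 ≈ 0.6250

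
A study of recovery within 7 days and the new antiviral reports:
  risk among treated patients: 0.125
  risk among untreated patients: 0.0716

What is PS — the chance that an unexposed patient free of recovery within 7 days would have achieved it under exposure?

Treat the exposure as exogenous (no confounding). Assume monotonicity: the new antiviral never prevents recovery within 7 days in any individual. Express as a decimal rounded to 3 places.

PS ≈ 0.058

Let p₁ = 0.125, p₀ = 0.0716.
Under exogeneity and monotonicity, PS = (p₁ − p₀) / (1 − p₀).
PS = (0.125 − 0.0716) / (1 − 0.0716) = 0.0534 / 0.9284 ≈ 0.0575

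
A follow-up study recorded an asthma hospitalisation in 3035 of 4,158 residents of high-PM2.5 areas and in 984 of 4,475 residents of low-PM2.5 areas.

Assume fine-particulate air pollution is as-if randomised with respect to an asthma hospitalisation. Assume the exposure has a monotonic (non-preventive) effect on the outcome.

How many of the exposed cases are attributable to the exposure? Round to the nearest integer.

about 2121 cases

p₁ = P(outcome | exposed) = 3035/4158 = 0.72992
p₀ = P(outcome | unexposed) = 984/4475 = 0.21989
PN = (p₁ − p₀)/p₁ = (0.72992 − 0.21989) / 0.72992 ≈ 0.69875.
Attributable cases ≈ PN × (exposed cases) = 0.69875 × 3035 ≈ 2120.70.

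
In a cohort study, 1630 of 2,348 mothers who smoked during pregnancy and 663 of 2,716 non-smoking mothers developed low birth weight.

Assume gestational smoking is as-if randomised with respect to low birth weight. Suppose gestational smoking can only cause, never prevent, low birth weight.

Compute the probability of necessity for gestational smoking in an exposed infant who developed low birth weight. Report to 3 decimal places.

PN ≈ 0.648

p₁ = P(outcome | exposed) = 1630/2348 = 0.69421
p₀ = P(outcome | unexposed) = 663/2716 = 0.24411
Under exogeneity and monotonicity, PN = (p₁ − p₀) / p₁.
PN = (0.69421 − 0.24411) / 0.69421 = 0.4501 / 0.69421 ≈ 0.6484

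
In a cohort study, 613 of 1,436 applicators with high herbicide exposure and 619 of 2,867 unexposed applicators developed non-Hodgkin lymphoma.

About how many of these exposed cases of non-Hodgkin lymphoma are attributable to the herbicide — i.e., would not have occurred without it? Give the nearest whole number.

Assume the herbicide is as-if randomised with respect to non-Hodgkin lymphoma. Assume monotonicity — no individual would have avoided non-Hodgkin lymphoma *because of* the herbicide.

about 303 cases

p₁ = P(outcome | exposed) = 613/1436 = 0.42688
p₀ = P(outcome | unexposed) = 619/2867 = 0.21591
PN = (p₁ − p₀)/p₁ = (0.42688 − 0.21591) / 0.42688 ≈ 0.49423.
Attributable cases ≈ PN × (exposed cases) = 0.49423 × 613 ≈ 302.96.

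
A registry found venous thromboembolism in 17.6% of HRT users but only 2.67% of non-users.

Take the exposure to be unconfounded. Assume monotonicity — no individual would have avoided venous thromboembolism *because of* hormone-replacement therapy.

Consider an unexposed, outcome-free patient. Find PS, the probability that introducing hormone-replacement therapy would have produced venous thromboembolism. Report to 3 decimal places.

PS ≈ 0.153

p₁ = 0.176, p₀ = 0.0267.
Under exogeneity and monotonicity, PS = (p₁ − p₀) / (1 − p₀).
PS = (0.176 − 0.0267) / (1 − 0.0267) = 0.1493 / 0.9733 ≈ 0.1534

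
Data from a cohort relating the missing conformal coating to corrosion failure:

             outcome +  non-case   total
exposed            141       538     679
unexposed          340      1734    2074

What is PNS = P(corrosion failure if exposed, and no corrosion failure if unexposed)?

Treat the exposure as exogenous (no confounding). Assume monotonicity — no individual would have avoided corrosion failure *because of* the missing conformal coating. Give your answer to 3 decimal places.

p₁ = P(outcome | exposed) = 141/679 = 0.20766
p₀ = P(outcome | unexposed) = 340/2074 = 0.16393
Under exogeneity and monotonicity, PNS = p₁ − p₀.
PNS = 0.20766 − 0.16393 = 0.043724

PNS ≈ 0.044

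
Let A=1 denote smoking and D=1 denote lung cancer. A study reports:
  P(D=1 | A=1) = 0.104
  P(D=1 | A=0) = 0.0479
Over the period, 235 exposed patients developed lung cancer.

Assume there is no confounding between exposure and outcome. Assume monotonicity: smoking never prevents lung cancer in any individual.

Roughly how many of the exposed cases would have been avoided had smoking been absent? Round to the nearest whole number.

Let p₁ = 0.104, p₀ = 0.0479.
PN = (p₁ − p₀)/p₁ = (0.104 − 0.0479) / 0.104 ≈ 0.53942.
Attributable cases ≈ PN × (exposed cases) = 0.53942 × 235 ≈ 126.76.

about 127 cases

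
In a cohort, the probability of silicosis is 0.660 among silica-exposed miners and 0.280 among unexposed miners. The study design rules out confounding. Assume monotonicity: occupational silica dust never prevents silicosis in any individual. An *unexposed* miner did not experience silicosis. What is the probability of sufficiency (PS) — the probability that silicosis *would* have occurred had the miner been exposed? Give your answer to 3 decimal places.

Let p₁ = 0.66, p₀ = 0.28.
Under exogeneity and monotonicity, PS = (p₁ − p₀) / (1 − p₀).
PS = (0.66 − 0.28) / (1 − 0.28) = 0.38 / 0.72 ≈ 0.5278

PS ≈ 0.528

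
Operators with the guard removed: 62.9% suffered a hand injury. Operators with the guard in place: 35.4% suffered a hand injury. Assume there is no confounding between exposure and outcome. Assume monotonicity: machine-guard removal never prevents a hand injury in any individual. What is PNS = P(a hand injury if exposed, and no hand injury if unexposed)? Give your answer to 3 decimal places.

PNS ≈ 0.275

p₁ = 0.629, p₀ = 0.354.
Under exogeneity and monotonicity, PNS = p₁ − p₀.
PNS = 0.629 − 0.354 = 0.275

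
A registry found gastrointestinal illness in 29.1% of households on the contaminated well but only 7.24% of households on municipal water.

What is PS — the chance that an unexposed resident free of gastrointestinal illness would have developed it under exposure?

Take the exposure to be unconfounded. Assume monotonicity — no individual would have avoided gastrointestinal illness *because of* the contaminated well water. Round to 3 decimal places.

p₁ = 0.291, p₀ = 0.0724.
Under exogeneity and monotonicity, PS = (p₁ − p₀) / (1 − p₀).
PS = (0.291 − 0.0724) / (1 − 0.0724) = 0.2186 / 0.9276 ≈ 0.2357

PS ≈ 0.236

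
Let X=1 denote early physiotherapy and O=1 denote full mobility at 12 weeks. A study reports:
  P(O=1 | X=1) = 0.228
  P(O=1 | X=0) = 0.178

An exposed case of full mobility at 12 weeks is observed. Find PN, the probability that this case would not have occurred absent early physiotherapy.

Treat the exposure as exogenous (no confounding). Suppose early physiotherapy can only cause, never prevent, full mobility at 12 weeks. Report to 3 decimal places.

Let p₁ = 0.228, p₀ = 0.178.
Under exogeneity and monotonicity, PN = (p₁ − p₀) / p₁.
PN = (0.228 − 0.178) / 0.228 = 0.05 / 0.228 ≈ 0.2193

PN ≈ 0.219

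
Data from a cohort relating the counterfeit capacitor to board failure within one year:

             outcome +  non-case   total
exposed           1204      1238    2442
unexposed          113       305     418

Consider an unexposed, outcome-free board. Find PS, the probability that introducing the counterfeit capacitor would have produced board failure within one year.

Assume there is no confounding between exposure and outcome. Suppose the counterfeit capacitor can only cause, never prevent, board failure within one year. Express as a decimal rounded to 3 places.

p₁ = P(outcome | exposed) = 1204/2442 = 0.49304
p₀ = P(outcome | unexposed) = 113/418 = 0.27033
Under exogeneity and monotonicity, PS = (p₁ − p₀) / (1 − p₀).
PS = (0.49304 − 0.27033) / (1 − 0.27033) = 0.2227 / 0.72967 ≈ 0.3052

PS ≈ 0.305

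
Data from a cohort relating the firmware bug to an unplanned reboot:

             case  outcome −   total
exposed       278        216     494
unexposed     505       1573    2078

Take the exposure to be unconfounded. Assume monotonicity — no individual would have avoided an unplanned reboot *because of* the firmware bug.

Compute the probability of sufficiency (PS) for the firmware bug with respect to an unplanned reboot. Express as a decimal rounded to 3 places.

p₁ = P(outcome | exposed) = 278/494 = 0.56275
p₀ = P(outcome | unexposed) = 505/2078 = 0.24302
Under exogeneity and monotonicity, PS = (p₁ − p₀)/(1 − p₀).
PS = (0.56275 − 0.24302) / 0.75698 ≈ 0.4224

PS ≈ 0.422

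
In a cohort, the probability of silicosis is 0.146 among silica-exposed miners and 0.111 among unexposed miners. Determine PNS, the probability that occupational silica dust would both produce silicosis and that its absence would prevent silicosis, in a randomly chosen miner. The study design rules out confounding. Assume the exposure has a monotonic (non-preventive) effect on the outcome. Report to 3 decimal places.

Let p₁ = 0.146, p₀ = 0.111.
Under exogeneity and monotonicity, PNS = p₁ − p₀.
PNS = 0.146 − 0.111 = 0.035

PNS ≈ 0.035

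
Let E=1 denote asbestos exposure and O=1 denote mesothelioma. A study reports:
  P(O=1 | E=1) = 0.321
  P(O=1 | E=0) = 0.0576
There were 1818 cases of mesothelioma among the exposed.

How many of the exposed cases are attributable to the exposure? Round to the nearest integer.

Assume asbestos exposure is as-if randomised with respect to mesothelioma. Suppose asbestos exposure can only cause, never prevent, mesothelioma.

about 1492 cases

Let p₁ = 0.321, p₀ = 0.0576.
PN = (p₁ − p₀)/p₁ = (0.321 − 0.0576) / 0.321 ≈ 0.82056.
Attributable cases ≈ PN × (exposed cases) = 0.82056 × 1818 ≈ 1491.78.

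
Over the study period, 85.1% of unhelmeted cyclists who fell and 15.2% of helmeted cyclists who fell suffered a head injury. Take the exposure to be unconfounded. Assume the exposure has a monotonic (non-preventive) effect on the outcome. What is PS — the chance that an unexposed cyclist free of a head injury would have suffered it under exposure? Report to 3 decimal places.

PS ≈ 0.824

p₁ = 0.851, p₀ = 0.152.
Under exogeneity and monotonicity, PS = (p₁ − p₀) / (1 − p₀).
PS = (0.851 − 0.152) / (1 − 0.152) = 0.699 / 0.848 ≈ 0.8243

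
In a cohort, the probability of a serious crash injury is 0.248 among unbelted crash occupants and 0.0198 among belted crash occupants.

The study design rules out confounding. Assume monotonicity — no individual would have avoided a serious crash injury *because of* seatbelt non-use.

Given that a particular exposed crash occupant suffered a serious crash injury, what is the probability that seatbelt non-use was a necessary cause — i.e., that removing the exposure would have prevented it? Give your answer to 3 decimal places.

PN ≈ 0.920

Let p₁ = 0.248, p₀ = 0.0198.
Under exogeneity and monotonicity, PN = (p₁ − p₀) / p₁.
PN = (0.248 − 0.0198) / 0.248 = 0.2282 / 0.248 ≈ 0.9202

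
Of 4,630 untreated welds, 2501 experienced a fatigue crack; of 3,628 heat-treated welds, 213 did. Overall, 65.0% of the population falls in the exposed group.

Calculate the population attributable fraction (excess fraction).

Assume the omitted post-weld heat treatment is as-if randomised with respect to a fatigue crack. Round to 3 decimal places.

PAF ≈ 0.842

p₁ = P(outcome | exposed) = 2501/4630 = 0.54017
p₀ = P(outcome | unexposed) = 213/3628 = 0.05871
Overall risk P(Y=1) = π·p₁ + (1−π)·p₀ = 0.65×0.54017 + 0.35×0.05871 = 0.37166.
Under exogeneity, PAF = [P(Y=1) − p₀] / P(Y=1).
PAF = (0.37166 − 0.05871) / 0.37166 ≈ 0.8420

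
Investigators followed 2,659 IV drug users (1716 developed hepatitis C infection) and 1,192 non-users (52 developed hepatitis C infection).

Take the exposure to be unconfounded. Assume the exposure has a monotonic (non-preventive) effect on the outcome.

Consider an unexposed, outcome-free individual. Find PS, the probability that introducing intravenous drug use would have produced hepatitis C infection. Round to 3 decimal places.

p₁ = P(outcome | exposed) = 1716/2659 = 0.64536
p₀ = P(outcome | unexposed) = 52/1192 = 0.043624
Under exogeneity and monotonicity, PS = (p₁ − p₀) / (1 − p₀).
PS = (0.64536 − 0.043624) / (1 − 0.043624) = 0.60173 / 0.95638 ≈ 0.6292

PS ≈ 0.629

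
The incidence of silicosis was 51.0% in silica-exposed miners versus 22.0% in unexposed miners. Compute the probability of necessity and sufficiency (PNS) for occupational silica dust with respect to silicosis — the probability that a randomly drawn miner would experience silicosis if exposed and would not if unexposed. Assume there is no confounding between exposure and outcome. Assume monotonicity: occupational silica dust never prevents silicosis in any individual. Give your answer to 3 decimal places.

p₁ = 0.51, p₀ = 0.22.
Under exogeneity and monotonicity, PNS = p₁ − p₀.
PNS = 0.51 − 0.22 = 0.29

PNS ≈ 0.290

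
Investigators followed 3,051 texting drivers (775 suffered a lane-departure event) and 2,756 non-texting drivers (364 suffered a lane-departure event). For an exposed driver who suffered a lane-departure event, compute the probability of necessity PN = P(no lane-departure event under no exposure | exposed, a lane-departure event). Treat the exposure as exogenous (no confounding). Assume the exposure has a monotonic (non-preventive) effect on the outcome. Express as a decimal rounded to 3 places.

p₁ = P(outcome | exposed) = 775/3051 = 0.25402
p₀ = P(outcome | unexposed) = 364/2756 = 0.13208
Under exogeneity and monotonicity, PN = (p₁ − p₀) / p₁.
PN = (0.25402 − 0.13208) / 0.25402 = 0.12194 / 0.25402 ≈ 0.4800

PN ≈ 0.480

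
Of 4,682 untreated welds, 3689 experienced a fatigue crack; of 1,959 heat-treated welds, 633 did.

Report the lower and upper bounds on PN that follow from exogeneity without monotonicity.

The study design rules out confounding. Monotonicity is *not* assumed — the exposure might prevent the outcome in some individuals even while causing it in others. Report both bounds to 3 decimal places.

0.590 ≤ PN ≤ 0.859

p₁ = P(outcome | exposed) = 3689/4682 = 0.78791
p₀ = P(outcome | unexposed) = 633/1959 = 0.32312
Under exogeneity alone the bounds on PN are max{0,(p₁−p₀)/p₁} ≤ PN ≤ min{1,(1−p₀)/p₁}.
  lower = (p₁ − p₀)/p₁ = 0.46479 / 0.78791 ≈ 0.5899
  upper = min{1, (1 − p₀)/p₁} = 0.67688 / 0.78791 ≈ 0.8591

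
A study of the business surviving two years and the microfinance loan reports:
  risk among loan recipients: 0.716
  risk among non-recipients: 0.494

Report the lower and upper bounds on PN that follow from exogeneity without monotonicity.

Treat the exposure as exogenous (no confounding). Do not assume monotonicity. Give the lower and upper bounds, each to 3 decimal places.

Let p₁ = 0.716, p₀ = 0.494.
Under exogeneity alone the bounds on PN are max{0,(p₁−p₀)/p₁} ≤ PN ≤ min{1,(1−p₀)/p₁}.
  lower = (p₁ − p₀)/p₁ = 0.222 / 0.716 ≈ 0.3101
  upper = min{1, (1 − p₀)/p₁} = 0.506 / 0.716 ≈ 0.7067

0.310 ≤ PN ≤ 0.707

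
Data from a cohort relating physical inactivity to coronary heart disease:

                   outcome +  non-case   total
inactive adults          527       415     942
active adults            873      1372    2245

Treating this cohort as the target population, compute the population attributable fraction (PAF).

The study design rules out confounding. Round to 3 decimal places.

p₁ = P(outcome | exposed) = 527/942 = 0.55945
p₀ = P(outcome | unexposed) = 873/2245 = 0.38886
Exposure prevalence π = 942/3187 = 0.29558; overall risk P(Y=1) = 0.43928.
Under exogeneity, PAF = [P(Y=1) − p₀]/P(Y=1).
PAF = (0.43928 − 0.38886) / 0.43928 ≈ 0.1148

PAF ≈ 0.115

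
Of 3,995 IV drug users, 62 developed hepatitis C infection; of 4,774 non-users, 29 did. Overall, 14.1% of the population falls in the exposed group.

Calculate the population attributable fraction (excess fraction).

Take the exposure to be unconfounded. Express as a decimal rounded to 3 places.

p₁ = P(outcome | exposed) = 62/3995 = 0.015519
p₀ = P(outcome | unexposed) = 29/4774 = 0.0060746
Overall risk P(Y=1) = π·p₁ + (1−π)·p₀ = 0.141×0.015519 + 0.859×0.0060746 = 0.0074063.
Under exogeneity, PAF = [P(Y=1) − p₀] / P(Y=1).
PAF = (0.0074063 − 0.0060746) / 0.0074063 ≈ 0.1798

PAF ≈ 0.180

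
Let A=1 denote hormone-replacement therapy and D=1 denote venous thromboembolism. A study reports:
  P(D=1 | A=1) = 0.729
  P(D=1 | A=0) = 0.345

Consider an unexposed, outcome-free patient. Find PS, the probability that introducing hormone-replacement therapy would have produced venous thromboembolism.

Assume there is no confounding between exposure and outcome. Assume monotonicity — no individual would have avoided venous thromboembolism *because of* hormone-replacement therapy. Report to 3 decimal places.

Let p₁ = 0.729, p₀ = 0.345.
Under exogeneity and monotonicity, PS = (p₁ − p₀) / (1 − p₀).
PS = (0.729 − 0.345) / (1 − 0.345) = 0.384 / 0.655 ≈ 0.5863

PS ≈ 0.586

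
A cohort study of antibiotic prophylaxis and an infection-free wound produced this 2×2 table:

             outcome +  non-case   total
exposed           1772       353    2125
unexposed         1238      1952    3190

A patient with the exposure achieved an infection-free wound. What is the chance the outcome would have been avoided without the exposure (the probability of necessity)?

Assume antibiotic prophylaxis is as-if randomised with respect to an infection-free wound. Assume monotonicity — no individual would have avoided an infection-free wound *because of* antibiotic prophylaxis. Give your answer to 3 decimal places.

PN ≈ 0.535

p₁ = P(outcome | exposed) = 1772/2125 = 0.83388
p₀ = P(outcome | unexposed) = 1238/3190 = 0.38809
Under exogeneity and monotonicity, PN = (p₁ − p₀)/p₁.
PN = (0.83388 − 0.38809) / 0.83388 ≈ 0.5346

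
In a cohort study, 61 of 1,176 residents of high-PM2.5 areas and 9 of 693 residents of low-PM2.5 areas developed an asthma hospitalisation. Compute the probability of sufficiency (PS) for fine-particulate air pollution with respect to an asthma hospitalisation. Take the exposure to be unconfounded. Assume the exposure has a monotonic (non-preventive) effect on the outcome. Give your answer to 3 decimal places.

p₁ = P(outcome | exposed) = 61/1176 = 0.051871
p₀ = P(outcome | unexposed) = 9/693 = 0.012987
Under exogeneity and monotonicity, PS = (p₁ − p₀) / (1 − p₀).
PS = (0.051871 − 0.012987) / (1 − 0.012987) = 0.038884 / 0.98701 ≈ 0.0394

PS ≈ 0.039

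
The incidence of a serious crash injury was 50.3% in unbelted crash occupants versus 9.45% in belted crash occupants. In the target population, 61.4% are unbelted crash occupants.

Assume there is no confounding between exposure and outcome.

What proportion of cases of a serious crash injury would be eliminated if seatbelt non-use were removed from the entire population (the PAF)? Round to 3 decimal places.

p₁ = 0.503, p₀ = 0.0945.
Overall risk P(Y=1) = π·p₁ + (1−π)·p₀ = 0.614×0.503 + 0.386×0.0945 = 0.34532.
Under exogeneity, PAF = [P(Y=1) − p₀] / P(Y=1).
PAF = (0.34532 − 0.0945) / 0.34532 ≈ 0.7263

PAF ≈ 0.726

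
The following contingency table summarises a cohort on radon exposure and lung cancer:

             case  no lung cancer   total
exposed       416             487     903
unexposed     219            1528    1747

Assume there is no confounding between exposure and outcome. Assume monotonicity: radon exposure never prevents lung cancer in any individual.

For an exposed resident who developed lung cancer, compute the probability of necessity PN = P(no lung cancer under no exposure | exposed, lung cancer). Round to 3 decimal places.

PN ≈ 0.728

p₁ = P(outcome | exposed) = 416/903 = 0.46069
p₀ = P(outcome | unexposed) = 219/1747 = 0.12536
Under exogeneity and monotonicity, PN = (p₁ − p₀)/p₁.
PN = (0.46069 − 0.12536) / 0.46069 ≈ 0.7279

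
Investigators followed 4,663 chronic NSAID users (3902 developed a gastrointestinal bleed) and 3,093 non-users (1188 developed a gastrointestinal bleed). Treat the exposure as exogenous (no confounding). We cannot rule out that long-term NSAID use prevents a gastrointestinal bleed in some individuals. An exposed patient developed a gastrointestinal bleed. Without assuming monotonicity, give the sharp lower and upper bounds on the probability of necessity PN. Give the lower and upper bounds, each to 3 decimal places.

p₁ = P(outcome | exposed) = 3902/4663 = 0.8368
p₀ = P(outcome | unexposed) = 1188/3093 = 0.38409
Under exogeneity alone the bounds on PN are max{0,(p₁−p₀)/p₁} ≤ PN ≤ min{1,(1−p₀)/p₁}.
  lower = (p₁ − p₀)/p₁ = 0.45271 / 0.8368 ≈ 0.5410
  upper = min{1, (1 − p₀)/p₁} = 0.61591 / 0.8368 ≈ 0.7360

0.541 ≤ PN ≤ 0.736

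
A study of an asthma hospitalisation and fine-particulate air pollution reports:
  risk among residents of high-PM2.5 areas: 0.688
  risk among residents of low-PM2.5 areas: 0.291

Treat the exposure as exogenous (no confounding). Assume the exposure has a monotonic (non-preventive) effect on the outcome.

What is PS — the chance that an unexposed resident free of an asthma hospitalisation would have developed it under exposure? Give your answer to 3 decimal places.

Let p₁ = 0.688, p₀ = 0.291.
Under exogeneity and monotonicity, PS = (p₁ − p₀) / (1 − p₀).
PS = (0.688 − 0.291) / (1 − 0.291) = 0.397 / 0.709 ≈ 0.5599

PS ≈ 0.560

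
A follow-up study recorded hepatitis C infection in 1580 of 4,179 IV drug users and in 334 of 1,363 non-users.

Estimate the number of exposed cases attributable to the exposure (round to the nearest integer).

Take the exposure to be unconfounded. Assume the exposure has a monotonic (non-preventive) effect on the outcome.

about 556 cases

p₁ = P(outcome | exposed) = 1580/4179 = 0.37808
p₀ = P(outcome | unexposed) = 334/1363 = 0.24505
PN = (p₁ − p₀)/p₁ = (0.37808 − 0.24505) / 0.37808 ≈ 0.35186.
Attributable cases ≈ PN × (exposed cases) = 0.35186 × 1580 ≈ 555.95.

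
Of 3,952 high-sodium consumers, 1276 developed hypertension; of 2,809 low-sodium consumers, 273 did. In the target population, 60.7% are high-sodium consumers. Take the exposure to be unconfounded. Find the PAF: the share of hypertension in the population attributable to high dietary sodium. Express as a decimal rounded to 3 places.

p₁ = P(outcome | exposed) = 1276/3952 = 0.32287
p₀ = P(outcome | unexposed) = 273/2809 = 0.097188
Overall risk P(Y=1) = π·p₁ + (1−π)·p₀ = 0.607×0.32287 + 0.393×0.097188 = 0.23418.
Under exogeneity, PAF = [P(Y=1) − p₀] / P(Y=1).
PAF = (0.23418 − 0.097188) / 0.23418 ≈ 0.5850

PAF ≈ 0.585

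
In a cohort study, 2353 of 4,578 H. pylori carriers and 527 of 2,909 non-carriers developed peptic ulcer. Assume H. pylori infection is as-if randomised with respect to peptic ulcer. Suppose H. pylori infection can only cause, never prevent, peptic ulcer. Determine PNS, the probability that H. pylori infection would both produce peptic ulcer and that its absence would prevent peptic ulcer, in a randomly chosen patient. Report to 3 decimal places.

PNS ≈ 0.333

p₁ = P(outcome | exposed) = 2353/4578 = 0.51398
p₀ = P(outcome | unexposed) = 527/2909 = 0.18116
Under exogeneity and monotonicity, PNS = p₁ − p₀.
PNS = 0.51398 − 0.18116 = 0.33282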